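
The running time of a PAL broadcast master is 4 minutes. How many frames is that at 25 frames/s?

4 min = 240 s.
Frames = 240 × 25 = 6000.

6000 frames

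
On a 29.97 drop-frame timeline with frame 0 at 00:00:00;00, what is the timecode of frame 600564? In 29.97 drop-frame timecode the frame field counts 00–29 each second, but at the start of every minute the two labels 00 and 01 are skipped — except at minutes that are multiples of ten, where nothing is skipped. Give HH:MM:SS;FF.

Ten DF minutes hold 17982 frames, so frame 600564 lies in block 33 (frames 593406–611387) with 7158 frames into that block.
The block's first minute is 1800 frames and the rest 1798 each; 7158 frames reaches minute 3, so 33 × 18 + 3 × 2 = 600 labels have been skipped so far.
Adding those back, label number 600564 + 600 = 601164 at 30 labels/s is 20038 s + 24 f = 5 h 33 min 58 s frame 24, i.e. 05:33:58;24.

05:33:58;24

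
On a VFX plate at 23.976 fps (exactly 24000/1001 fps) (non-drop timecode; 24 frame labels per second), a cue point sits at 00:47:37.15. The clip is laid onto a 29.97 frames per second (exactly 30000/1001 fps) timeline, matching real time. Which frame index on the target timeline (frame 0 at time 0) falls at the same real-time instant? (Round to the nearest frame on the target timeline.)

frame 85729

Source frame index: (0×3600 + 47×60 + 37) × 24 + 15 = 68583.
Real time: 68583 / (24000/1001) = 22883861/8000 s.
Target frame: (22883861/8000) × (30000/1001) = 342915/4 ≈ 85728.750 → 85729.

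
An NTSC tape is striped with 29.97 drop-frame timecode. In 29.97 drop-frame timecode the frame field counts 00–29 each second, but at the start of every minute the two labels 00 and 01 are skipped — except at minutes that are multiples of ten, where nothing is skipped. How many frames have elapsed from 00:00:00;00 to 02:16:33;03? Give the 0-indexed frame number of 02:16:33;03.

245547

Complete 10-minute blocks: 13, each 17982 frames → 233766.
Remaining 6 whole minutes in the current block: 1800 + 5 × 1798 = 10790 frames.
Within the current minute: 33 × 30 + 3 − 2 = 991 (labels ;00/;01 skipped at this minute). Total = 233766 + 10790 + 991 = 245547.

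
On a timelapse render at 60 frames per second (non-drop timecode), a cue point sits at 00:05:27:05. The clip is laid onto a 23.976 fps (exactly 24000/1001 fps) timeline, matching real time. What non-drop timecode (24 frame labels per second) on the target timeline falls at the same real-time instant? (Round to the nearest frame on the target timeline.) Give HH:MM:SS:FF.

Source frame index: (0×3600 + 5×60 + 27) × 60 + 5 = 19625.
Real time: 19625 / (60) = 3925/12 s.
Target frame: (3925/12) × (24000/1001) = 7850000/1001 ≈ 7842.158 → 7842.
At 24 labels/s: frame 7842 → 00:05:26:18.

00:05:26:18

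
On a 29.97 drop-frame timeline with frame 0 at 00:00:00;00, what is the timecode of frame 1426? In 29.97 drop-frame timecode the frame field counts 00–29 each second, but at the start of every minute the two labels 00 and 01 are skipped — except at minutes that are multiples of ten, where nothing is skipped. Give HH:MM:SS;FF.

Ten DF minutes hold 17982 frames, so frame 1426 lies in block 0 (frames 0–17981) with 1426 frames into that block.
The block's first minute is 1800 frames and the rest 1798 each; 1426 frames reaches minute 0, so 0 × 18 + 0 × 2 = 0 labels have been skipped so far.
Adding those back, label number 1426 + 0 = 1426 at 30 labels/s is 47 s + 16 f = 0 h 0 min 47 s frame 16, i.e. 00:00:47;16.

00:00:47;16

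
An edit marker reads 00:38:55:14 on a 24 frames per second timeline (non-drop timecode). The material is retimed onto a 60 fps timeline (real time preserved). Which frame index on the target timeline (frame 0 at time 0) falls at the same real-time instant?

frame 140135

Source frame index: (0×3600 + 38×60 + 55) × 24 + 14 = 56054.
Real time: 56054 / (24) = 28027/12 s.
Target frame: (28027/12) × (60) = 140135.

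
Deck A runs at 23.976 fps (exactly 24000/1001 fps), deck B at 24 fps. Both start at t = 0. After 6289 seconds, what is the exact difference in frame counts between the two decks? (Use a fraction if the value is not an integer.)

150936/1001 frames

A emits 24000/1001 × 6289 = 150936000/1001 frames; B emits 24 × 6289 = 150936.
Difference = 150936/1001 frames (≈ 150.7852); B is ahead of A.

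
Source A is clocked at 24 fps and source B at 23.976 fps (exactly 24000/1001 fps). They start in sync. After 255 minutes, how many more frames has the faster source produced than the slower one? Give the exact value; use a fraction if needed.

367200/1001 frames

255 min = 15300 s.
A emits 24 × 15300 = 367200 frames; B emits 24000/1001 × 15300 = 367200000/1001.
Difference = 367200/1001 frames (≈ 366.8332); B is behind A.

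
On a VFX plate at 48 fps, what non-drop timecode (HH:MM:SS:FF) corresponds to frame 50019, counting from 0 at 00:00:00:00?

00:17:22:03

50019 ÷ 48 = 1042 full seconds, remainder 3 frames.
1042 s = 0 h 17 min 22 s.
Timecode: 00:17:22:03.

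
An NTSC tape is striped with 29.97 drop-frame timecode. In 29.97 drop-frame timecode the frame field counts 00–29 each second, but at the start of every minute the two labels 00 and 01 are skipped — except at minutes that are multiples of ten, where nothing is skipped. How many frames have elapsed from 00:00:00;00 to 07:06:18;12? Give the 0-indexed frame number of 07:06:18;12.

766584

As if non-drop at 30 labels/s: (7 × 3600 + 6 × 60 + 18) × 30 + 12 = 767352.
Minute boundaries passed: 426; those not divisible by 10: 426 − 42 = 384; dropped labels = 2 × 384 = 768.
Actual frame index = 767352 − 768 = 766584.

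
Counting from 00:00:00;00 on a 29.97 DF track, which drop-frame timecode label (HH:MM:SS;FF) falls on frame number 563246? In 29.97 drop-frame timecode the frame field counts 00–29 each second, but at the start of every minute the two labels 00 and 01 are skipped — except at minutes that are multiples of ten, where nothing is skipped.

Ten DF minutes hold 17982 frames, so frame 563246 lies in block 31 (frames 557442–575423) with 5804 frames into that block.
The block's first minute is 1800 frames and the rest 1798 each; 5804 frames reaches minute 3, so 31 × 18 + 3 × 2 = 564 labels have been skipped so far.
Adding those back, label number 563246 + 564 = 563810 at 30 labels/s is 18793 s + 20 f = 5 h 13 min 13 s frame 20, i.e. 05:13:13;20.

05:13:13;20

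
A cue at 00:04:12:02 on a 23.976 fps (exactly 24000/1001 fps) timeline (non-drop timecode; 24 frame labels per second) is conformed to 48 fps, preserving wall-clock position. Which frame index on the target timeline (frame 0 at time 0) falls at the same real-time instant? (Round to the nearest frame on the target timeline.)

frame 12112

Source frame index: (0×3600 + 4×60 + 12) × 24 + 2 = 6050.
Real time: 6050 / (24000/1001) = 121121/480 s.
Target frame: (121121/480) × (48) = 121121/10 ≈ 12112.100 → 12112.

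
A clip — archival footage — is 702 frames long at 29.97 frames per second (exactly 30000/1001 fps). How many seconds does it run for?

23.4234 seconds

Running time = 702 / (30000/1001) = 23.4234 s.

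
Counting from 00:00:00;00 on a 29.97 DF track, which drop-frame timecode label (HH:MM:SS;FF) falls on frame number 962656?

Each 10-minute DF block holds 10 × 60 × 30 − 9 × 2 = 17982 frames. 962656 ÷ 17982 → 53 full blocks, remainder 9610.
Within the partial block the first minute is 1800 frames and each further minute 1798, so 5 further minute boundaries passed. Total skipped labels = 18 × 53 + 2 × 5 = 964.
Non-drop label index = 962656 + 964 = 963620; at 30 labels/s that is 08:55:20:20, i.e. DF 08:55:20;20.

08:55:20;20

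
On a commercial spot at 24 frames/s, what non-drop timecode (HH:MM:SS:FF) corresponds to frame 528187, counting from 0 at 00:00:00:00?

528187 ÷ 24 = 22007 full seconds, remainder 19 frames.
22007 s = 6 h 6 min 47 s.
Timecode: 06:06:47:19.

06:06:47:19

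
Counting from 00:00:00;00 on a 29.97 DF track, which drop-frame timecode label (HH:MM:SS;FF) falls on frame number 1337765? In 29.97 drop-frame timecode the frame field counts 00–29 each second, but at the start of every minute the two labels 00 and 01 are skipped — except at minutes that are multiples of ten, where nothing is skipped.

Each 10-minute DF block holds 10 × 60 × 30 − 9 × 2 = 17982 frames. 1337765 ÷ 17982 → 74 full blocks, remainder 7097.
Within the partial block the first minute is 1800 frames and each further minute 1798, so 3 further minute boundaries passed. Total skipped labels = 18 × 74 + 2 × 3 = 1338.
Non-drop label index = 1337765 + 1338 = 1339103; at 30 labels/s that is 12:23:56:23, i.e. DF 12:23:56;23.

12:23:56;23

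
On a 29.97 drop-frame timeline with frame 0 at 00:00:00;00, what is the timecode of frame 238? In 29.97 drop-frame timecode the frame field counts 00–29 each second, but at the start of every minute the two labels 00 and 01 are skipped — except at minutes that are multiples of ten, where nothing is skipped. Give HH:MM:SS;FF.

Each 10-minute DF block holds 10 × 60 × 30 − 9 × 2 = 17982 frames. 238 ÷ 17982 → 0 full blocks, remainder 238.
Within the partial block the first minute is 1800 frames and each further minute 1798, so 0 further minute boundaries passed. Total skipped labels = 18 × 0 + 2 × 0 = 0.
Non-drop label index = 238 + 0 = 238; at 30 labels/s that is 00:00:07:28, i.e. DF 00:00:07;28.

00:00:07;28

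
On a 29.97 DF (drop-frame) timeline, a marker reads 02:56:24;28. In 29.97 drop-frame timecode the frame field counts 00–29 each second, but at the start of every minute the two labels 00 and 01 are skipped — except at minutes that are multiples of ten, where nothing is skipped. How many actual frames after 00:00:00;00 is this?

As if non-drop at 30 labels/s: (2 × 3600 + 56 × 60 + 24) × 30 + 28 = 317548.
Minute boundaries passed: 176; those not divisible by 10: 176 − 17 = 159; dropped labels = 2 × 159 = 318.
Actual frame index = 317548 − 318 = 317230.

317230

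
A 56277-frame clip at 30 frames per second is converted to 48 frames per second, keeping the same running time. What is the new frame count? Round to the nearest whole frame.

90043 frames

Frames at target rate = 56277 × (48) / (30) = 450216/5 ≈ 90043.200.
Nearest whole frame: 90043.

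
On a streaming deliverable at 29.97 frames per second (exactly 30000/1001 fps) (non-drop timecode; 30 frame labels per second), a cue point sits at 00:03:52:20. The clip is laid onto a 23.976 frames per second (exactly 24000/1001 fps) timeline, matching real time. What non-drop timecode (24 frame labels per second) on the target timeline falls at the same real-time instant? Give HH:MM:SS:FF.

00:03:52:16

Source frame index: (0×3600 + 3×60 + 52) × 30 + 20 = 6980.
Real time: 6980 / (30000/1001) = 349349/1500 s.
Target frame: (349349/1500) × (24000/1001) = 5584.
At 24 labels/s: frame 5584 → 00:03:52:16.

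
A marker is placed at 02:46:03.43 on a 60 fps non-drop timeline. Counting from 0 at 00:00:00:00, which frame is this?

frame 597823

Total seconds to the label: (2 × 3600 + 46 × 60 + 3) = 9963.
Frame index = 9963 × 60 + 43 = 597823.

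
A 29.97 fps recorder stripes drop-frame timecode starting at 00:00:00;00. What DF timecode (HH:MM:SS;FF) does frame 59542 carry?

Ten DF minutes hold 17982 frames, so frame 59542 lies in block 3 (frames 53946–71927) with 5596 frames into that block.
The block's first minute is 1800 frames and the rest 1798 each; 5596 frames reaches minute 3, so 3 × 18 + 3 × 2 = 60 labels have been skipped so far.
Adding those back, label number 59542 + 60 = 59602 at 30 labels/s is 1986 s + 22 f = 0 h 33 min 6 s frame 22, i.e. 00:33:06;22.

00:33:06;22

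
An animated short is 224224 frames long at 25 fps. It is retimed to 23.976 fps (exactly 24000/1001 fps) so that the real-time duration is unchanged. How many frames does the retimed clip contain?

215040 frames

Target frames = source frames × (target rate / source rate) = 224224 × (24000/1001)/(25) = 224224 × 960/1001 = 215040.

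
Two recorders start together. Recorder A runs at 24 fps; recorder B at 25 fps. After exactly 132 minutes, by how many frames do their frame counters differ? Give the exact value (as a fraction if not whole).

132 min = 7920 s.
A emits 24 × 7920 = 190080 frames; B emits 25 × 7920 = 198000.
Difference = 7920 frames; B is ahead of A.

7920 frames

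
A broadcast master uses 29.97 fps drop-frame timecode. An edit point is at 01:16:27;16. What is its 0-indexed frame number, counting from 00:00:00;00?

Complete 10-minute blocks: 7, each 17982 frames → 125874.
Remaining 6 whole minutes in the current block: 1800 + 5 × 1798 = 10790 frames.
Within the current minute: 27 × 30 + 16 − 2 = 824 (labels ;00/;01 skipped at this minute). Total = 125874 + 10790 + 824 = 137488.

137488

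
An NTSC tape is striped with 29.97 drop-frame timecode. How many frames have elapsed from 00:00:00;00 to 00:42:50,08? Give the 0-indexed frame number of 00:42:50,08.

As if non-drop at 30 labels/s: (0 × 3600 + 42 × 60 + 50) × 30 + 8 = 77108.
Minute boundaries passed: 42; those not divisible by 10: 42 − 4 = 38; dropped labels = 2 × 38 = 76.
Actual frame index = 77108 − 76 = 77032.

77032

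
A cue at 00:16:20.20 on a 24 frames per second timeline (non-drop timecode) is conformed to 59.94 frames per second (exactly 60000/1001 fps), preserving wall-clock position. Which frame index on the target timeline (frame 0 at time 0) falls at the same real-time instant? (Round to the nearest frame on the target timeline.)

frame 58791

Source frame index: (0×3600 + 16×60 + 20) × 24 + 20 = 23540.
Real time: 23540 / (24) = 5885/6 s.
Target frame: (5885/6) × (60000/1001) = 5350000/91 ≈ 58791.209 → 58791.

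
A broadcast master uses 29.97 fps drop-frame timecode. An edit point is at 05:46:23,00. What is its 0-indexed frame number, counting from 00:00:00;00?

622866

Complete 10-minute blocks: 34, each 17982 frames → 611388.
Remaining 6 whole minutes in the current block: 1800 + 5 × 1798 = 10790 frames.
Within the current minute: 23 × 30 + 0 − 2 = 688 (labels ;00/;01 skipped at this minute). Total = 611388 + 10790 + 688 = 622866.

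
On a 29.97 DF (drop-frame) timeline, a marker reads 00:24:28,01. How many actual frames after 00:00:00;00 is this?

As if non-drop at 30 labels/s: (0 × 3600 + 24 × 60 + 28) × 30 + 1 = 44041.
Minute boundaries passed: 24; those not divisible by 10: 24 − 2 = 22; dropped labels = 2 × 22 = 44.
Actual frame index = 44041 − 44 = 43997.

43997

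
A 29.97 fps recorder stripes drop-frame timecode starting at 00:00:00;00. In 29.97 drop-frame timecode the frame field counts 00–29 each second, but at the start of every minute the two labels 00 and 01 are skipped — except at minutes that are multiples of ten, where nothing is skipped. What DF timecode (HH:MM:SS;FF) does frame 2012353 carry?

18:39:05;19

Each 10-minute DF block holds 10 × 60 × 30 − 9 × 2 = 17982 frames. 2012353 ÷ 17982 → 111 full blocks, remainder 16351.
Within the partial block the first minute is 1800 frames and each further minute 1798, so 9 further minute boundaries passed. Total skipped labels = 18 × 111 + 2 × 9 = 2016.
Non-drop label index = 2012353 + 2016 = 2014369; at 30 labels/s that is 18:39:05:19, i.e. DF 18:39:05;19.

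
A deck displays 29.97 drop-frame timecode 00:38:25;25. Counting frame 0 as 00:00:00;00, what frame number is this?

69105

As if non-drop at 30 labels/s: (0 × 3600 + 38 × 60 + 25) × 30 + 25 = 69175.
Minute boundaries passed: 38; those not divisible by 10: 38 − 3 = 35; dropped labels = 2 × 35 = 70.
Actual frame index = 69175 − 70 = 69105.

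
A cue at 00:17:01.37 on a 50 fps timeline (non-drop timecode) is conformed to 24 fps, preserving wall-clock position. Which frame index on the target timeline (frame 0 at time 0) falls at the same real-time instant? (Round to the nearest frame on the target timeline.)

frame 24522

Source frame index: (0×3600 + 17×60 + 1) × 50 + 37 = 51087.
Real time: 51087 / (50) = 51087/50 s.
Target frame: (51087/50) × (24) = 613044/25 ≈ 24521.760 → 24522.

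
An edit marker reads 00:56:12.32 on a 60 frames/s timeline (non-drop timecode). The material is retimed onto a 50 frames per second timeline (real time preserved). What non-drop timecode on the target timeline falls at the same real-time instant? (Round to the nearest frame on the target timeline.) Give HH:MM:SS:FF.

00:56:12:27

Source frame index: (0×3600 + 56×60 + 12) × 60 + 32 = 202352.
Real time: 202352 / (60) = 50588/15 s.
Target frame: (50588/15) × (50) = 505880/3 ≈ 168626.667 → 168627.
At 50 labels/s: frame 168627 → 00:56:12:27.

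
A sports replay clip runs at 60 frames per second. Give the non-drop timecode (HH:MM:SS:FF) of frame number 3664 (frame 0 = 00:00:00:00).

3664 ÷ 60 = 61 full seconds, remainder 4 frames.
61 s = 0 h 1 min 1 s.
Timecode: 00:01:01:04.

00:01:01:04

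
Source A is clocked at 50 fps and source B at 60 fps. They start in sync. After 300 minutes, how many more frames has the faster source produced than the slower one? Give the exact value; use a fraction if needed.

300 min = 18000 s.
A emits 50 × 18000 = 900000 frames; B emits 60 × 18000 = 1080000.
Difference = 180000 frames; B is ahead of A.

180000 frames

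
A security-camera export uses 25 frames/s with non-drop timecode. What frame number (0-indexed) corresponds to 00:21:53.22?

32847

Total seconds to the label: (0 × 3600 + 21 × 60 + 53) = 1313.
Frame index = 1313 × 25 + 22 = 32847.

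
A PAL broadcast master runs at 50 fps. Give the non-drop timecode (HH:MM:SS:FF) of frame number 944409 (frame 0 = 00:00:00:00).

944409 ÷ 50 = 18888 full seconds, remainder 9 frames.
18888 s = 5 h 14 min 48 s.
Timecode: 05:14:48:09.

05:14:48:09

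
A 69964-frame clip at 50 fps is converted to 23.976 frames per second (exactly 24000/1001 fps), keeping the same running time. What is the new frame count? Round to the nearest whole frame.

Frames at target rate = 69964 × (24000/1001) / (50) = 33582720/1001 ≈ 33549.171.
Nearest whole frame: 33549.

33549 frames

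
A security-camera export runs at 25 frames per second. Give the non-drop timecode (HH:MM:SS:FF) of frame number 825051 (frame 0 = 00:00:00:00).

825051 ÷ 25 = 33002 full seconds, remainder 1 frame.
33002 s = 9 h 10 min 2 s.
Timecode: 09:10:02:01.

09:10:02:01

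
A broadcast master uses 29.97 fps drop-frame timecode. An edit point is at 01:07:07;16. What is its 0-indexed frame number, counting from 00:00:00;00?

As if non-drop at 30 labels/s: (1 × 3600 + 7 × 60 + 7) × 30 + 16 = 120826.
Minute boundaries passed: 67; those not divisible by 10: 67 − 6 = 61; dropped labels = 2 × 61 = 122.
Actual frame index = 120826 − 122 = 120704.

120704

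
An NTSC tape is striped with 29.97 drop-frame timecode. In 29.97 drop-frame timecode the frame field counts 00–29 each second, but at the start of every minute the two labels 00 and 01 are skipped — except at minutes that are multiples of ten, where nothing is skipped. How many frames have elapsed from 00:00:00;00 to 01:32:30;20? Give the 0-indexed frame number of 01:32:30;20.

166354

Complete 10-minute blocks: 9, each 17982 frames → 161838.
Remaining 2 whole minutes in the current block: 1800 + 1 × 1798 = 3598 frames.
Within the current minute: 30 × 30 + 20 − 2 = 918 (labels ;00/;01 skipped at this minute). Total = 161838 + 3598 + 918 = 166354.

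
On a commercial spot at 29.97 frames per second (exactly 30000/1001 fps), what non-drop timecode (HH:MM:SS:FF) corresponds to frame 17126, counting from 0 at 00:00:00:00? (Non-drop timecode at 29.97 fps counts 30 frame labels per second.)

17126 ÷ 30 = 570 full seconds, remainder 26 frames.
570 s = 0 h 9 min 30 s.
Timecode: 00:09:30:26.

00:09:30:26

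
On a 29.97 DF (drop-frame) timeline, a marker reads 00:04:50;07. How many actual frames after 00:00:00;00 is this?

As if non-drop at 30 labels/s: (0 × 3600 + 4 × 60 + 50) × 30 + 7 = 8707.
Minute boundaries passed: 4; those not divisible by 10: 4 − 0 = 4; dropped labels = 2 × 4 = 8.
Actual frame index = 8707 − 8 = 8699.

8699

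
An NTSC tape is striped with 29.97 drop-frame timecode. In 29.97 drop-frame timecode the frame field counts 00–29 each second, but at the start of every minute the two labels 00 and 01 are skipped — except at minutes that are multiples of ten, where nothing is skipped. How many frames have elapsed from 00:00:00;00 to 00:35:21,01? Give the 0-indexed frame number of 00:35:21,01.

Complete 10-minute blocks: 3, each 17982 frames → 53946.
Remaining 5 whole minutes in the current block: 1800 + 4 × 1798 = 8992 frames.
Within the current minute: 21 × 30 + 1 − 2 = 629 (labels ;00/;01 skipped at this minute). Total = 53946 + 8992 + 629 = 63567.

63567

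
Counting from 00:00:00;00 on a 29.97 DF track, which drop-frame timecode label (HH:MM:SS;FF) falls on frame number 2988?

00:01:39;20

Ten DF minutes hold 17982 frames, so frame 2988 lies in block 0 (frames 0–17981) with 2988 frames into that block.
The block's first minute is 1800 frames and the rest 1798 each; 2988 frames reaches minute 1, so 0 × 18 + 1 × 2 = 2 labels have been skipped so far.
Adding those back, label number 2988 + 2 = 2990 at 30 labels/s is 99 s + 20 f = 0 h 1 min 39 s frame 20, i.e. 00:01:39;20.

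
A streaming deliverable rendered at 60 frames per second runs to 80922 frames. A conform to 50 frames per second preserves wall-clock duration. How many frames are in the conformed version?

67435 frames

Target frames = source frames × (target rate / source rate) = 80922 × (50)/(60) = 80922 × 5/6 = 67435.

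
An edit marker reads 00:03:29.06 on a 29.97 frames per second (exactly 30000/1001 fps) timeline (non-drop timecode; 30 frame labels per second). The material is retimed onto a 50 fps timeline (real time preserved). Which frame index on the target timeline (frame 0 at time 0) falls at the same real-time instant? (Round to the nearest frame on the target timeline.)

frame 10470

Source frame index: (0×3600 + 3×60 + 29) × 30 + 6 = 6276.
Real time: 6276 / (30000/1001) = 523523/2500 s.
Target frame: (523523/2500) × (50) = 523523/50 ≈ 10470.460 → 10470.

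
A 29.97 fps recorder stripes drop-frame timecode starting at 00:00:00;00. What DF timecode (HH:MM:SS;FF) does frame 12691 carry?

Ten DF minutes hold 17982 frames, so frame 12691 lies in block 0 (frames 0–17981) with 12691 frames into that block.
The block's first minute is 1800 frames and the rest 1798 each; 12691 frames reaches minute 7, so 0 × 18 + 7 × 2 = 14 labels have been skipped so far.
Adding those back, label number 12691 + 14 = 12705 at 30 labels/s is 423 s + 15 f = 0 h 7 min 3 s frame 15, i.e. 00:07:03;15.

00:07:03;15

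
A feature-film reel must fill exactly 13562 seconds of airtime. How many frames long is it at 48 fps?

650976 frames

Frames = 13562 × 48 = 650976.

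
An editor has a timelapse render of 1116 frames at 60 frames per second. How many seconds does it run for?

18.6 seconds

Running time = 1116 / (60) = 18.6 s.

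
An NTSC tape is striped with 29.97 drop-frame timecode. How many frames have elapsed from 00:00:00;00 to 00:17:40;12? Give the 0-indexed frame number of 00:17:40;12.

31780

Complete 10-minute blocks: 1, each 17982 frames → 17982.
Remaining 7 whole minutes in the current block: 1800 + 6 × 1798 = 12588 frames.
Within the current minute: 40 × 30 + 12 − 2 = 1210 (labels ;00/;01 skipped at this minute). Total = 17982 + 12588 + 1210 = 31780.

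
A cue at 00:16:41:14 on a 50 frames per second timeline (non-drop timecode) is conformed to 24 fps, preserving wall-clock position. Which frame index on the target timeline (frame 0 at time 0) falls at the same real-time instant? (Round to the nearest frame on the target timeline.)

Source frame index: (0×3600 + 16×60 + 41) × 50 + 14 = 50064.
Real time: 50064 / (50) = 25032/25 s.
Target frame: (25032/25) × (24) = 600768/25 ≈ 24030.720 → 24031.

frame 24031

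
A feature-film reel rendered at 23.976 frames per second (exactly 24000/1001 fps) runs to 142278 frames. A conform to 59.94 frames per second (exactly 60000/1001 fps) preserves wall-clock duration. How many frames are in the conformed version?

Target frames = source frames × (target rate / source rate) = 142278 × (60000/1001)/(24000/1001) = 142278 × 5/2 = 355695.

355695 frames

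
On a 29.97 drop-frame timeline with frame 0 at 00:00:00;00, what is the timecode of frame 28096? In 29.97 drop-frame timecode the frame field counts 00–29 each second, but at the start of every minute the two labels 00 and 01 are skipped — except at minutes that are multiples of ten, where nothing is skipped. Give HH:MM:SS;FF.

Ten DF minutes hold 17982 frames, so frame 28096 lies in block 1 (frames 17982–35963) with 10114 frames into that block.
The block's first minute is 1800 frames and the rest 1798 each; 10114 frames reaches minute 5, so 1 × 18 + 5 × 2 = 28 labels have been skipped so far.
Adding those back, label number 28096 + 28 = 28124 at 30 labels/s is 937 s + 14 f = 0 h 15 min 37 s frame 14, i.e. 00:15:37;14.

00:15:37;14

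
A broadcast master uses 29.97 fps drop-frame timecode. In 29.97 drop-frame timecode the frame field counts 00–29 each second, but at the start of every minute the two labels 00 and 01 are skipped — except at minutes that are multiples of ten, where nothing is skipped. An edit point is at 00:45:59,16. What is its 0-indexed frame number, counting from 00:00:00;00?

Complete 10-minute blocks: 4, each 17982 frames → 71928.
Remaining 5 whole minutes in the current block: 1800 + 4 × 1798 = 8992 frames.
Within the current minute: 59 × 30 + 16 − 2 = 1784 (labels ;00/;01 skipped at this minute). Total = 71928 + 8992 + 1784 = 82704.

82704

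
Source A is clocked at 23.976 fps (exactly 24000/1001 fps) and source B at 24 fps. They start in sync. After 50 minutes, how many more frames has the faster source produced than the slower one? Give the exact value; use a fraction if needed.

50 min = 3000 s.
A emits 24000/1001 × 3000 = 72000000/1001 frames; B emits 24 × 3000 = 72000.
Difference = 72000/1001 frames (≈ 71.9281); B is ahead of A.

72000/1001 frames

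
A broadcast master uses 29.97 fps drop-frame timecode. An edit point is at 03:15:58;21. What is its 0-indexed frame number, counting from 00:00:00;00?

352409

Complete 10-minute blocks: 19, each 17982 frames → 341658.
Remaining 5 whole minutes in the current block: 1800 + 4 × 1798 = 8992 frames.
Within the current minute: 58 × 30 + 21 − 2 = 1759 (labels ;00/;01 skipped at this minute). Total = 341658 + 8992 + 1759 = 352409.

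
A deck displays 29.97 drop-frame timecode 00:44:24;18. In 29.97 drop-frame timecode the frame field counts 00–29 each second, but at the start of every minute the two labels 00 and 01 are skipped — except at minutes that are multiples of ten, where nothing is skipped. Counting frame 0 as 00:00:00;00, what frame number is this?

79858

As if non-drop at 30 labels/s: (0 × 3600 + 44 × 60 + 24) × 30 + 18 = 79938.
Minute boundaries passed: 44; those not divisible by 10: 44 − 4 = 40; dropped labels = 2 × 40 = 80.
Actual frame index = 79938 − 80 = 79858.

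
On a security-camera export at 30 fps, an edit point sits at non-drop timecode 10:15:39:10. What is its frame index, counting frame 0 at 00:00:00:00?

1108180

Total seconds to the label: (10 × 3600 + 15 × 60 + 39) = 36939.
Frame index = 36939 × 30 + 10 = 1108180.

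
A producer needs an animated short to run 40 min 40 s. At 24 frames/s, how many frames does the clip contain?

58560 frames

40 min 40 s = 2440 s.
Frames = 2440 × 24 = 58560.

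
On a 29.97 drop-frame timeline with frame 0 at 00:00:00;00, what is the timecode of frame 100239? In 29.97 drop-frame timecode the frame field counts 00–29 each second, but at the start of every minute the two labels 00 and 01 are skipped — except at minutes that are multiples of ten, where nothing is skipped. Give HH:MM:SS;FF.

Each 10-minute DF block holds 10 × 60 × 30 − 9 × 2 = 17982 frames. 100239 ÷ 17982 → 5 full blocks, remainder 10329.
Within the partial block the first minute is 1800 frames and each further minute 1798, so 5 further minute boundaries passed. Total skipped labels = 18 × 5 + 2 × 5 = 100.
Non-drop label index = 100239 + 100 = 100339; at 30 labels/s that is 00:55:44:19, i.e. DF 00:55:44;19.

00:55:44;19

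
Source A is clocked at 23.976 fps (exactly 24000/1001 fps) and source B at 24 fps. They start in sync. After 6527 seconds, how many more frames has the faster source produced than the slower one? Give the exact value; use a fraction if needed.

A emits 24000/1001 × 6527 = 156648000/1001 frames; B emits 24 × 6527 = 156648.
Difference = 156648/1001 frames (≈ 156.4915); B is ahead of A.

156648/1001 frames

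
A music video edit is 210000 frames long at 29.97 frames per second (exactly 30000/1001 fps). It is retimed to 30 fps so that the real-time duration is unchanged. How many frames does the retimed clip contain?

Target frames = source frames × (target rate / source rate) = 210000 × (30)/(30000/1001) = 210000 × 1001/1000 = 210210.

210210 frames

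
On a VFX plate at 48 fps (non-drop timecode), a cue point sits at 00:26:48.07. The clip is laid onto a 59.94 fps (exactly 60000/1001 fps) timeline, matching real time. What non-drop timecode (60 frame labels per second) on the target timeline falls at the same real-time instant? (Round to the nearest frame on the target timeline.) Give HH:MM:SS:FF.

Source frame index: (0×3600 + 26×60 + 48) × 48 + 7 = 77191.
Real time: 77191 / (48) = 77191/48 s.
Target frame: (77191/48) × (60000/1001) = 96488750/1001 ≈ 96392.358 → 96392.
At 60 labels/s: frame 96392 → 00:26:46:32.

00:26:46:32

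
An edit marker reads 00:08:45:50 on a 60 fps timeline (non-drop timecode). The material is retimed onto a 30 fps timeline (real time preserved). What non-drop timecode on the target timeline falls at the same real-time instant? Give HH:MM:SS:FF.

00:08:45:25

Source frame index: (0×3600 + 8×60 + 45) × 60 + 50 = 31550.
Real time: 31550 / (60) = 3155/6 s.
Target frame: (3155/6) × (30) = 15775.
At 30 labels/s: frame 15775 → 00:08:45:25.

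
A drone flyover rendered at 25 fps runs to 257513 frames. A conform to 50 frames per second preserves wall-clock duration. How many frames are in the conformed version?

515026 frames

Target frames = source frames × (target rate / source rate) = 257513 × (50)/(25) = 257513 × 2 = 515026.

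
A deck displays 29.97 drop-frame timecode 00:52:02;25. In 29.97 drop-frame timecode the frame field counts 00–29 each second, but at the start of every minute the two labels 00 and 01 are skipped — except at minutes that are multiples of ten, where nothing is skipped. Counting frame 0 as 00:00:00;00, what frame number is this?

As if non-drop at 30 labels/s: (0 × 3600 + 52 × 60 + 2) × 30 + 25 = 93685.
Minute boundaries passed: 52; those not divisible by 10: 52 − 5 = 47; dropped labels = 2 × 47 = 94.
Actual frame index = 93685 − 94 = 93591.

93591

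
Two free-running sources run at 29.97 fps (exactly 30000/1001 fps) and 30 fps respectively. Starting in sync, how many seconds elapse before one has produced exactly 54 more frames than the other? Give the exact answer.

1801.8 seconds

The gap grows by |30 − 30000/1001| = 30/1001 frames per second.
Time for a 54-frame gap: 54 ÷ (30/1001) = 1801.8 s.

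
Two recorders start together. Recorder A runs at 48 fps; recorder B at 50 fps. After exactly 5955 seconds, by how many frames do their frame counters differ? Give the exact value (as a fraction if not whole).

A emits 48 × 5955 = 285840 frames; B emits 50 × 5955 = 297750.
Difference = 11910 frames; B is ahead of A.

11910 frames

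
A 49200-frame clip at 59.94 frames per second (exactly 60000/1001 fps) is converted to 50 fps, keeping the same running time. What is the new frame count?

41041 frames

Target frames = source frames × (target rate / source rate) = 49200 × (50)/(60000/1001) = 49200 × 1001/1200 = 41041.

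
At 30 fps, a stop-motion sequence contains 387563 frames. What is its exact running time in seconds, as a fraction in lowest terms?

Running time = 387563 ÷ (30) = 387563 × 1/30 = 387563/30 s.

387563/30 seconds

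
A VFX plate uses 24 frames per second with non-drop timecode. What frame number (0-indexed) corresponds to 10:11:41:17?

Total seconds to the label: (10 × 3600 + 11 × 60 + 41) = 36701.
Frame index = 36701 × 24 + 17 = 880841.

frame 880841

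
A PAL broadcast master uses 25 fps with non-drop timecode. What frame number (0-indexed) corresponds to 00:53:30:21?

Total seconds to the label: (0 × 3600 + 53 × 60 + 30) = 3210.
Frame index = 3210 × 25 + 21 = 80271.

frame 80271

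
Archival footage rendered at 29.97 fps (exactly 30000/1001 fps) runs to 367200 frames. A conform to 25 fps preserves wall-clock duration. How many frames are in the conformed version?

Target frames = source frames × (target rate / source rate) = 367200 × (25)/(30000/1001) = 367200 × 1001/1200 = 306306.

306306 frames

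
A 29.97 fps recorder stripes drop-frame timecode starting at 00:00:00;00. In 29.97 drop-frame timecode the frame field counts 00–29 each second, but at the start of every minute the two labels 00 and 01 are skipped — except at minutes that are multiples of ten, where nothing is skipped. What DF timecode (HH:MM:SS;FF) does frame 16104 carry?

Ten DF minutes hold 17982 frames, so frame 16104 lies in block 0 (frames 0–17981) with 16104 frames into that block.
The block's first minute is 1800 frames and the rest 1798 each; 16104 frames reaches minute 8, so 0 × 18 + 8 × 2 = 16 labels have been skipped so far.
Adding those back, label number 16104 + 16 = 16120 at 30 labels/s is 537 s + 10 f = 0 h 8 min 57 s frame 10, i.e. 00:08:57;10.

00:08:57;10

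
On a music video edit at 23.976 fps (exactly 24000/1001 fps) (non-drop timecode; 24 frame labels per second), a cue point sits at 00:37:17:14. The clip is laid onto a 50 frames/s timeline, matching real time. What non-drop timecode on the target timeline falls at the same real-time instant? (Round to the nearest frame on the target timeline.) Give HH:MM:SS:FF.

00:37:19:41

Source frame index: (0×3600 + 37×60 + 17) × 24 + 14 = 53702.
Real time: 53702 / (24000/1001) = 26877851/12000 s.
Target frame: (26877851/12000) × (50) = 26877851/240 ≈ 111991.046 → 111991.
At 50 labels/s: frame 111991 → 00:37:19:41.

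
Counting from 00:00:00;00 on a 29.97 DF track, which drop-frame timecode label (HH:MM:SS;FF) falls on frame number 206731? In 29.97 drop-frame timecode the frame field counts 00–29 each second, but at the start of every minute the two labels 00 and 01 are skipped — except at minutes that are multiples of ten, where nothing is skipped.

Each 10-minute DF block holds 10 × 60 × 30 − 9 × 2 = 17982 frames. 206731 ÷ 17982 → 11 full blocks, remainder 8929.
Within the partial block the first minute is 1800 frames and each further minute 1798, so 4 further minute boundaries passed. Total skipped labels = 18 × 11 + 2 × 4 = 206.
Non-drop label index = 206731 + 206 = 206937; at 30 labels/s that is 01:54:57:27, i.e. DF 01:54:57;27.

01:54:57;27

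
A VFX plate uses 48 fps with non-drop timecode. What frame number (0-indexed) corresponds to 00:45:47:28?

frame 131884

Total seconds to the label: (0 × 3600 + 45 × 60 + 47) = 2747.
Frame index = 2747 × 48 + 28 = 131884.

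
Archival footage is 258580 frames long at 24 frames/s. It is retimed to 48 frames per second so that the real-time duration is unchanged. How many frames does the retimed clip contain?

Target frames = source frames × (target rate / source rate) = 258580 × (48)/(24) = 258580 × 2 = 517160.

517160 frames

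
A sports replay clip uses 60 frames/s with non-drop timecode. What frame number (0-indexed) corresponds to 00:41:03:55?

147835

Total seconds to the label: (0 × 3600 + 41 × 60 + 3) = 2463.
Frame index = 2463 × 60 + 55 = 147835.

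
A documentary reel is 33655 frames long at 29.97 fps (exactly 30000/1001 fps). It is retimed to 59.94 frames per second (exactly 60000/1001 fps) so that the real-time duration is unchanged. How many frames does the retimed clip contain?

67310 frames

Target frames = source frames × (target rate / source rate) = 33655 × (60000/1001)/(30000/1001) = 33655 × 2 = 67310.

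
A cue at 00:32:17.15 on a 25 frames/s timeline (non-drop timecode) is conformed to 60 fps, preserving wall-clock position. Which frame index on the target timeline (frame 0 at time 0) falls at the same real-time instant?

Source frame index: (0×3600 + 32×60 + 17) × 25 + 15 = 48440.
Real time: 48440 / (25) = 9688/5 s.
Target frame: (9688/5) × (60) = 116256.

frame 116256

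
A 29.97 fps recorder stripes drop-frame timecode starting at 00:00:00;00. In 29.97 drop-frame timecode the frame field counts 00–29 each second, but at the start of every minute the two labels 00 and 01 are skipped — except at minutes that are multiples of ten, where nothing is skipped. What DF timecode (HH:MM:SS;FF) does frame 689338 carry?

06:23:20;28

Ten DF minutes hold 17982 frames, so frame 689338 lies in block 38 (frames 683316–701297) with 6022 frames into that block.
The block's first minute is 1800 frames and the rest 1798 each; 6022 frames reaches minute 3, so 38 × 18 + 3 × 2 = 690 labels have been skipped so far.
Adding those back, label number 689338 + 690 = 690028 at 30 labels/s is 23000 s + 28 f = 6 h 23 min 20 s frame 28, i.e. 06:23:20;28.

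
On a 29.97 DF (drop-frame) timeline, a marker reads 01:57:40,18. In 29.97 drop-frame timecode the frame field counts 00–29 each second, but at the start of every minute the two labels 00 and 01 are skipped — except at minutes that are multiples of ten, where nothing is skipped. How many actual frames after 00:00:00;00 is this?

As if non-drop at 30 labels/s: (1 × 3600 + 57 × 60 + 40) × 30 + 18 = 211818.
Minute boundaries passed: 117; those not divisible by 10: 117 − 11 = 106; dropped labels = 2 × 106 = 212.
Actual frame index = 211818 − 212 = 211606.

211606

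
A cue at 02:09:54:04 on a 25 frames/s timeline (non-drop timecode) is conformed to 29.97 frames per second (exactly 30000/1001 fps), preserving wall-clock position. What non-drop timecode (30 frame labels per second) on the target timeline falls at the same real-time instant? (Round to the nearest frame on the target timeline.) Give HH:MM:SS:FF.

02:09:46:11

Source frame index: (2×3600 + 9×60 + 54) × 25 + 4 = 194854.
Real time: 194854 / (25) = 194854/25 s.
Target frame: (194854/25) × (30000/1001) = 21256800/91 ≈ 233591.209 → 233591.
At 30 labels/s: frame 233591 → 02:09:46:11.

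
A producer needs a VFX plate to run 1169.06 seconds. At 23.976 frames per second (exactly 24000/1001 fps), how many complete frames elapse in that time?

Frames = 1169.06 × 24000/1001 = 28057440/1001 ≈ 28029.4106.
Complete frames: 28029.

28029 frames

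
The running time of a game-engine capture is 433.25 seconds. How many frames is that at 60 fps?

25995 frames

Frames = 433.25 × 60 = 25995.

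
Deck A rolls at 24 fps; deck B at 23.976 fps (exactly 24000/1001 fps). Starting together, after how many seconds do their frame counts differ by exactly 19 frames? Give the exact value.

The gap grows by |24000/1001 − 24| = 24/1001 frames per second.
Time for a 19-frame gap: 19 ÷ (24/1001) = 19019/24 s.

19019/24 seconds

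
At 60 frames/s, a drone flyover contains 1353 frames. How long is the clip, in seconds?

Running time = 1353 / (60) = 22.55 s.

22.55 seconds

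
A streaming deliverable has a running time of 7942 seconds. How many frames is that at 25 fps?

198550 frames

Frames = 7942 × 25 = 198550.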